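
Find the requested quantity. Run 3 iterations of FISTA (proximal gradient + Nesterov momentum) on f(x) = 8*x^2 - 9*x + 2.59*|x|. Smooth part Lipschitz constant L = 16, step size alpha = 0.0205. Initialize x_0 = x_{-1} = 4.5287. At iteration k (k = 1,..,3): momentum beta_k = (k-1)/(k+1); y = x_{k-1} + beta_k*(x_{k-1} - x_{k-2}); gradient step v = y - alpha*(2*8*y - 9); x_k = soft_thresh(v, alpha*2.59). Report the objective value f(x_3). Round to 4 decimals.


FISTA on f(x) = 8*x^2 - 9*x + 2.59*|x|
L = 16, alpha = 0.0205
Iteration 1: beta = 0.0, y = 4.5287 + 0.0*(4.5287 - 4.5287) = 4.5287
  grad(y) = 63.4592, v = y - alpha*grad = 3.2278
  prox(v) = soft_thresh(3.2278, 0.0531) = 3.1747
Iteration 2: beta = 0.3333, y = 3.1747 + 0.3333*(3.1747 - 4.5287) = 2.7234
  grad(y) = 34.5737, v = y - alpha*grad = 2.0146
  prox(v) = soft_thresh(2.0146, 0.0531) = 1.9615
Iteration 3: beta = 0.5, y = 1.9615 + 0.5*(1.9615 - 3.1747) = 1.3549
  grad(y) = 12.6785, v = y - alpha*grad = 1.095
  prox(v) = soft_thresh(1.095, 0.0531) = 1.0419
f(x_3) = 8*1.0419^2 - 9*1.0419 + 2.59*|1.0419| = 2.0059


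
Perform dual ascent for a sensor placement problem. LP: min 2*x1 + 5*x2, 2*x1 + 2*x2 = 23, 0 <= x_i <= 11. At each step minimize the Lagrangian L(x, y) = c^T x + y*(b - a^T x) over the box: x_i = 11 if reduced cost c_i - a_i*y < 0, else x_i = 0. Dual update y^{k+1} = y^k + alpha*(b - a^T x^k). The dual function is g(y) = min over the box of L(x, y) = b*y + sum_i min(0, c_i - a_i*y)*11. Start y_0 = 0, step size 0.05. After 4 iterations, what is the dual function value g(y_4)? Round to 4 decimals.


Dual ascent for LP: min 2*x1 + 5*x2, 2*x1 + 2*x2 = 23, 0 <= x_i <= 11
Step 1: y^k = 0.0, reduced costs: (2.0, 5.0)
  x^k = (0.0, 0.0), subgradient = b - a^T x = 23.0
  y^{k+1} = 0.0 + 0.05*23.0 = 1.15
Step 2: y^k = 1.15, reduced costs: (-0.3, 2.7)
  x^k = (11.0, 0.0), subgradient = b - a^T x = 1.0
  y^{k+1} = 1.15 + 0.05*1.0 = 1.2
Step 3: y^k = 1.2, reduced costs: (-0.4, 2.6)
  x^k = (11.0, 0.0), subgradient = b - a^T x = 1.0
  y^{k+1} = 1.2 + 0.05*1.0 = 1.25
Step 4: y^k = 1.25, reduced costs: (-0.5, 2.5)
  x^k = (11.0, 0.0), subgradient = b - a^T x = 1.0
  y^{k+1} = 1.25 + 0.05*1.0 = 1.3
Dual objective at y_4 = 1.3: reduced costs (-0.6, 2.4), box minimizer x = (11.0, 0.0)
g(y_4) = b*y + (c1 - a1*y)*x1 + (c2 - a2*y)*x2 = 23*1.3 + (-0.6)*11.0 + 2.4*0.0 = 29.9 - 6.6 + 0.0 = 23.3


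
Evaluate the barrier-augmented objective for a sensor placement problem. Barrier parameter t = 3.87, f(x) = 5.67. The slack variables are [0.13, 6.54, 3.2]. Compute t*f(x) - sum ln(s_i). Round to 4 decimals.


Step 1: Compute log-barrier.
ln values: [-2.0402, 1.8779, 1.1632]
phi = -(-2.0402 + 1.8779 + 1.1632) = -1.0009
Step 2: Compute augmented objective.
t*f(x) = 3.87*5.67 = 21.9429
Total = 21.9429 - 1.0009 = 20.942


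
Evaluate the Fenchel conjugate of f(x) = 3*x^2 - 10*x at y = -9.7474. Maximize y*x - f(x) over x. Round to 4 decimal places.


f*(y) = sup_x {y*x - a*x^2 - b*x} = sup_x {(y-b)*x - a*x^2}
FOC: (y - b) - 2a*x = 0 => x* = (y - b)/(2a)
x* = (-9.7474 + 10)/(2*3) = 0.0421
f*(-9.7474) = (y-b)^2/(4a) = (-9.7474 + 10)^2/(4*3)
= 0.0638/12 = 0.0053


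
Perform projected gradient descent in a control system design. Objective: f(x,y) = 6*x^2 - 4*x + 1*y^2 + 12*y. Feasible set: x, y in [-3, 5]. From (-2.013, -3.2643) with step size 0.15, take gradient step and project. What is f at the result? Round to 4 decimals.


Step 1: Compute gradient at (-2.013, -3.2643).
grad_x = 2*6*-2.013 - 4 = -28.156
grad_y = 2*1*-3.2643 + 12 = 5.4714
Step 2: Gradient step.
x_raw = -2.013 - 0.15*-28.156 = 2.2104
y_raw = -3.2643 - 0.15*5.4714 = -4.085
Step 3: Project onto [-3, 5].
x_proj = clip(2.2104) = 2.2104
y_proj = clip(-4.085) = -3.0
Step 4: Evaluate f.
f(2.2104, -3.0) = -6.5264


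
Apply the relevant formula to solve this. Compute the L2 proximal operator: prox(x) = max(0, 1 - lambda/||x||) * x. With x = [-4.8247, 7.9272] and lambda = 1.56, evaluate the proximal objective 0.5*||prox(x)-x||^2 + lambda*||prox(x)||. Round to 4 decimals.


Step 1: Compute ||x||.
||x|| = 9.28
Step 2: Compute scaling factor.
scale = max(0, 1 - 1.56/9.28) = 0.8319
Step 3: prox(x) = [-4.0137, 6.5946]
||prox(x)|| = 7.72
Step 4: Proximal objective.
0.5*||prox-x||^2 = 1.2168
lambda*||prox|| = 12.0432
Total = 13.26


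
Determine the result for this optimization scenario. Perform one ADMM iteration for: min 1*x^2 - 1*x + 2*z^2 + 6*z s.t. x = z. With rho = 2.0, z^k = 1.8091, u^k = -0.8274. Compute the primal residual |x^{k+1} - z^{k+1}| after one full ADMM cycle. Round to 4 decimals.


ADMM iteration with rho = 2.0, z^k = 1.8091, u^k = -0.8274
Step 1: x-update.
Minimize 1*x^2 - 1*x + (2.0/2)*(x - 1.8091 - 0.8274)^2
FOC: (2*1 + 2.0)*x = 1 + 2.0*(1.8091 + 0.8274)
x^{k+1} = 1.5683
Step 2: z-update.
Minimize 2*z^2 + 6*z + (2.0/2)*(1.5683 - z - 0.8274)^2
FOC: (2*2 + 2.0)*z = -6 + 2.0*(1.5683 - 0.8274)
z^{k+1} = -0.7531
Step 3: u-update.
u^{k+1} = -0.8274 + 1.5683 + 0.7531 = 1.4939
Step 4: Primal residual = |1.5683 + 0.7531| = 2.3213


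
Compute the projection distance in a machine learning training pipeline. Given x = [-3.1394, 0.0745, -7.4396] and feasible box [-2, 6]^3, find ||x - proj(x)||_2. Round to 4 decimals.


Project each component onto [-2, 6].
clip(-3.1394) = -2.0, clip(0.0745) = 0.0745, clip(-7.4396) = -2.0
Projection = [-2.0, 0.0745, -2.0]
Squared diffs: [1.2982, 0.0, 29.5892]
Distance = sqrt(30.8874) = 5.5577


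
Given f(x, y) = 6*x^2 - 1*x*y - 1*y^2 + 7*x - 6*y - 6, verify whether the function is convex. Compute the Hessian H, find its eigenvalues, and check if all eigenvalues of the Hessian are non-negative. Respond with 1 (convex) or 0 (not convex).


The Hessian of f(x,y) = 6*x^2 - 1*x*y - 1*y^2 + 7*x - 6*y - 6 is:
H = [[12, -1], [-1, -2]]
Trace = 12 - 2 = 10
Determinant = 12*-2 - (-1)^2 = -25
Discriminant = (10)^2 - 4*-25 = 200.0
Eigenvalues: lambda_1 = -2.0711, lambda_2 = 12.0711
The function is not convex.

0


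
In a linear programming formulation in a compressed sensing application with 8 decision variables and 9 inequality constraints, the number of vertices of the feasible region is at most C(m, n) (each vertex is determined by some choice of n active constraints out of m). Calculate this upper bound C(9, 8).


Each vertex corresponds to some choice of n active constraints out of m, so the number of vertices is at most C(m, n) = m! / (n!(m-n)!).
m = 9, n = 8
Numerator: 9 * 8 * 7 * 6 * 5 * 4 * 3 * 2
Denominator: 8! = 40320
C(9, 8) = 9


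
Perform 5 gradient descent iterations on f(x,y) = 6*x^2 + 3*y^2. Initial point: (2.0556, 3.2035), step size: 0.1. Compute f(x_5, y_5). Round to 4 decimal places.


Gradient descent on f(x,y) = 6*x^2 + 3*y^2.
Starting point: (2.0556, 3.2035), alpha = 0.1
Step 1: grad_x = 2*6*2.0556 = 24.6672, grad_y = 2*3*3.2035 = 19.221
  x_1 = 2.0556 - 0.1*24.6672 = -0.4111
  y_1 = 3.2035 - 0.1*19.221 = 1.2814
Step 2: grad_x = 2*6*-0.4111 = -4.9334, grad_y = 2*3*1.2814 = 7.6884
  x_2 = -0.4111 - 0.1*-4.9334 = 0.0822
  y_2 = 1.2814 - 0.1*7.6884 = 0.5126
Step 3: grad_x = 2*6*0.0822 = 0.9867, grad_y = 2*3*0.5126 = 3.0754
  x_3 = 0.0822 - 0.1*0.9867 = -0.0164
  y_3 = 0.5126 - 0.1*3.0754 = 0.205
Step 4: grad_x = 2*6*-0.0164 = -0.1973, grad_y = 2*3*0.205 = 1.2301
  x_4 = -0.0164 - 0.1*-0.1973 = 0.0033
  y_4 = 0.205 - 0.1*1.2301 = 0.082
Step 5: grad_x = 2*6*0.0033 = 0.0395, grad_y = 2*3*0.082 = 0.4921
  x_5 = 0.0033 - 0.1*0.0395 = -0.0007
  y_5 = 0.082 - 0.1*0.4921 = 0.0328
f(-0.0007, 0.0328) = 6*(-0.0007)^2 + 3*0.0328^2 = 0.0032


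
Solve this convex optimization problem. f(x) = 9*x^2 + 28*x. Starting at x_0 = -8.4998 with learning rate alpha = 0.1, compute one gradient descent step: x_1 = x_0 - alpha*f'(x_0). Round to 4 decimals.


We compute the gradient at x_0 and apply the update.
f'(x) = 18*x + 28
f'(-8.4998) = 18*-8.4998 + 28 = -124.9964
x_1 = -8.4998 - 0.1*-124.9964 = 3.9998


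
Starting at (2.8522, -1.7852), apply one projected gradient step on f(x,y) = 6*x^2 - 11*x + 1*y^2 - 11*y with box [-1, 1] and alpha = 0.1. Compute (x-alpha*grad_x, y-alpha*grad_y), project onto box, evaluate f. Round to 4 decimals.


Step 1: Compute gradient at (2.8522, -1.7852).
grad_x = 2*6*2.8522 - 11 = 23.2264
grad_y = 2*1*-1.7852 - 11 = -14.5704
Step 2: Gradient step.
x_raw = 2.8522 - 0.1*23.2264 = 0.5296
y_raw = -1.7852 - 0.1*-14.5704 = -0.3282
Step 3: Project onto [-1, 1].
x_proj = clip(0.5296) = 0.5296
y_proj = clip(-0.3282) = -0.3282
Step 4: Evaluate f.
f(0.5296, -0.3282) = -0.4251


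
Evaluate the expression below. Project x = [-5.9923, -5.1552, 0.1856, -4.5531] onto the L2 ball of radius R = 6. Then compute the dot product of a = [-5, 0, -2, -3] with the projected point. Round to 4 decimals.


Step 1: Compute ||x|| (intermediates to 6 decimals).
||x|| = sqrt((-5.9923)^2 + (-5.1552)^2 + 0.1856^2 + (-4.5531)^2) = 9.124084
Step 2: Project.
Since ||x|| > R, scale = R/||x|| = 6/9.124084 = 0.6576, proj(x) = scale * x
proj(x) = [-3.940536, -3.39006, 0.122051, -2.994119]
Step 3: Dot product.
a^T * proj(x) = -5*(-3.940536) + 0*(-3.39006) - 2*0.122051 - 3*(-2.994119) = 28.4409


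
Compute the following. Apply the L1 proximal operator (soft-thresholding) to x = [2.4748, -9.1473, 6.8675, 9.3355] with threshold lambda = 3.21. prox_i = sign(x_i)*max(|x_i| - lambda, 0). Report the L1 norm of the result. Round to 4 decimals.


Soft-thresholding with lambda = 3.21:
prox(2.4748) = sign(2.4748)*max(|2.4748| - 3.21, 0) = 0.0
prox(-9.1473) = sign(-9.1473)*max(|-9.1473| - 3.21, 0) = -5.9373
prox(6.8675) = sign(6.8675)*max(|6.8675| - 3.21, 0) = 3.6575
prox(9.3355) = sign(9.3355)*max(|9.3355| - 3.21, 0) = 6.1255
prox(x) = [0.0, -5.9373, 3.6575, 6.1255]
||prox(x)||_1 = 0.0 + 5.9373 + 3.6575 + 6.1255 = 15.7203


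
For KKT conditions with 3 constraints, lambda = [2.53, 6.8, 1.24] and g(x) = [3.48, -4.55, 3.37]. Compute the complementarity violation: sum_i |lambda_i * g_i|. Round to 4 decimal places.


KKT complementary slackness check:
lambda_1 * g_1 = 2.53 * 3.48 = 8.8044
lambda_2 * g_2 = 6.8 * -4.55 = -30.94
lambda_3 * g_3 = 1.24 * 3.37 = 4.1788
Total violation = 8.8044 + 30.94 + 4.1788 = 43.9232


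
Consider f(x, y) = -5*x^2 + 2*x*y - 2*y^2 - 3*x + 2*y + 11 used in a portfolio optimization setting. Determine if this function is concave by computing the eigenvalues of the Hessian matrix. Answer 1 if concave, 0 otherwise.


The Hessian of f(x,y) = -5*x^2 + 2*x*y - 2*y^2 - 3*x + 2*y + 11 is:
H = [[-10, 2], [2, -4]]
Trace = -10 - 4 = -14
Determinant = -10*-4 - (2)^2 = 36
Discriminant = (-14)^2 - 4*36 = 52.0
Eigenvalues: lambda_1 = -10.6056, lambda_2 = -3.3944
The function is concave.

1


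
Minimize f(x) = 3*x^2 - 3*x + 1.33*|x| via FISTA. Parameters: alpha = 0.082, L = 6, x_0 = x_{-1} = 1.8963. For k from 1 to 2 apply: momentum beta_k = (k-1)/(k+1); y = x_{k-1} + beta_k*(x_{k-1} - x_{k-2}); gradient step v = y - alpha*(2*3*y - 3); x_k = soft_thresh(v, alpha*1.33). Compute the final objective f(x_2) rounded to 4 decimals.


FISTA on f(x) = 3*x^2 - 3*x + 1.33*|x|
L = 6, alpha = 0.082
Iteration 1: beta = 0.0, y = 1.8963 + 0.0*(1.8963 - 1.8963) = 1.8963
  grad(y) = 8.3778, v = y - alpha*grad = 1.2093
  prox(v) = soft_thresh(1.2093, 0.1091) = 1.1003
Iteration 2: beta = 0.3333, y = 1.1003 + 0.3333*(1.1003 - 1.8963) = 0.8349
  grad(y) = 2.0095, v = y - alpha*grad = 0.6701
  prox(v) = soft_thresh(0.6701, 0.1091) = 0.5611
f(x_2) = 3*0.5611^2 - 3*0.5611 + 1.33*|0.5611| = 0.0074


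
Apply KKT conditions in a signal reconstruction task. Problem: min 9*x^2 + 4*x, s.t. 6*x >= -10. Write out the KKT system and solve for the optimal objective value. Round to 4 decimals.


Step 1: Try lambda = 0 (constraint inactive).
Stationarity: 2*9*x + 4 = 0
x* = -4/(2*9) = -2/9 = -0.2222 (rounded; the exact value -2/9 is used below)
Check constraint: 6*-0.2222 = -1.3332 >= -10 -- satisfied.
Step 2: Compute optimal value.
f(x*) = 9*(-2/9)^2 + 4*(-2/9) = -0.4444


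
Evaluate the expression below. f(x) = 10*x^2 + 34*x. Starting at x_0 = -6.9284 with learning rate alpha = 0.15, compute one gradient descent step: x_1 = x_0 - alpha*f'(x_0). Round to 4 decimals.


We compute the gradient at x_0 and apply the update.
f'(x) = 20*x + 34
f'(-6.9284) = 20*-6.9284 + 34 = -104.568
x_1 = -6.9284 - 0.15*-104.568 = 8.7568


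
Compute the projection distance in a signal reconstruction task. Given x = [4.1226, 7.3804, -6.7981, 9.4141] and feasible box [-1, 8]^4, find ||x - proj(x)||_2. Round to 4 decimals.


Project each component onto [-1, 8].
clip(4.1226) = 4.1226, clip(7.3804) = 7.3804, clip(-6.7981) = -1.0, clip(9.4141) = 8.0
Projection = [4.1226, 7.3804, -1.0, 8.0]
Squared diffs: [0.0, 0.0, 33.618, 1.9997]
Distance = sqrt(35.6177) = 5.9681


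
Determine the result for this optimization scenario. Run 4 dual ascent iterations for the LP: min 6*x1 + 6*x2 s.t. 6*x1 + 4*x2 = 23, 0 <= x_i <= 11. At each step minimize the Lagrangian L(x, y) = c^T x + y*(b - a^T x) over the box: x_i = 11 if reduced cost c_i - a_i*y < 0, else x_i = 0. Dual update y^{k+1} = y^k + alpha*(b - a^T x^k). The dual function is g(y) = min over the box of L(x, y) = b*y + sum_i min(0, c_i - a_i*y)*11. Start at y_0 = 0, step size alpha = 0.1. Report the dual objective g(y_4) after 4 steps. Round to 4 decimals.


Dual ascent for LP: min 6*x1 + 6*x2, 6*x1 + 4*x2 = 23, 0 <= x_i <= 11
Step 1: y^k = 0.0, reduced costs: (6.0, 6.0)
  x^k = (0.0, 0.0), subgradient = b - a^T x = 23.0
  y^{k+1} = 0.0 + 0.1*23.0 = 2.3
Step 2: y^k = 2.3, reduced costs: (-7.8, -3.2)
  x^k = (11.0, 11.0), subgradient = b - a^T x = -87.0
  y^{k+1} = 2.3 + 0.1*-87.0 = -6.4
Step 3: y^k = -6.4, reduced costs: (44.4, 31.6)
  x^k = (0.0, 0.0), subgradient = b - a^T x = 23.0
  y^{k+1} = -6.4 + 0.1*23.0 = -4.1
Step 4: y^k = -4.1, reduced costs: (30.6, 22.4)
  x^k = (0.0, 0.0), subgradient = b - a^T x = 23.0
  y^{k+1} = -4.1 + 0.1*23.0 = -1.8
Dual objective at y_4 = -1.8: reduced costs (16.8, 13.2), box minimizer x = (0.0, 0.0)
g(y_4) = b*y + (c1 - a1*y)*x1 + (c2 - a2*y)*x2 = 23*(-1.8) + 16.8*0.0 + 13.2*0.0 = -41.4 + 0.0 + 0.0 = -41.4


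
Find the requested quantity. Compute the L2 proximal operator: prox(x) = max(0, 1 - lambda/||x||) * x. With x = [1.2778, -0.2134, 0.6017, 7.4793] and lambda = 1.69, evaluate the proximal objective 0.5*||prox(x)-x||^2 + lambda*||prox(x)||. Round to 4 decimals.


Step 1: Compute ||x||.
||x|| = 7.6145
Step 2: Compute scaling factor.
scale = max(0, 1 - 1.69/7.6145) = 0.7781
Step 3: prox(x) = [0.9942, -0.166, 0.4682, 5.8193]
||prox(x)|| = 5.9245
Step 4: Proximal objective.
0.5*||prox-x||^2 = 1.4281
lambda*||prox|| = 10.0124
Total = 11.4404


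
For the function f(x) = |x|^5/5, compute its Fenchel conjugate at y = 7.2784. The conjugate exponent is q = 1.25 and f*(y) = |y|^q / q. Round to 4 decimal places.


The conjugate exponent q satisfies 1/p + 1/q = 1.
p = 5, so q = 5/(5 - 1) = 1.25
|y|^q = 7.2784^1.25 = 11.9549
f*(7.2784) = 11.9549 / 1.25 = 9.5639


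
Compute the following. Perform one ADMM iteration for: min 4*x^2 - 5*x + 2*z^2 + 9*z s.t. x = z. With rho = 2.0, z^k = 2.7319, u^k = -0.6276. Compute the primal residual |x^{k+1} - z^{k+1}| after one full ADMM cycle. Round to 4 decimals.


ADMM iteration with rho = 2.0, z^k = 2.7319, u^k = -0.6276
Step 1: x-update.
Minimize 4*x^2 - 5*x + (2.0/2)*(x - 2.7319 - 0.6276)^2
FOC: (2*4 + 2.0)*x = 5 + 2.0*(2.7319 + 0.6276)
x^{k+1} = 1.1719
Step 2: z-update.
Minimize 2*z^2 + 9*z + (2.0/2)*(1.1719 - z - 0.6276)^2
FOC: (2*2 + 2.0)*z = -9 + 2.0*(1.1719 - 0.6276)
z^{k+1} = -1.3186
Step 3: u-update.
u^{k+1} = -0.6276 + 1.1719 + 1.3186 = 1.8629
Step 4: Primal residual = |1.1719 + 1.3186| = 2.4905


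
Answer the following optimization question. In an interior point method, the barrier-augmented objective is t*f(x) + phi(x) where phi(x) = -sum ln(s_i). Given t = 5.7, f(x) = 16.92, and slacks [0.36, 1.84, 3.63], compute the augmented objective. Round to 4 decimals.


Step 1: Compute log-barrier.
ln values: [-1.0217, 0.6098, 1.2892]
phi = -(-1.0217 + 0.6098 + 1.2892) = -0.8773
Step 2: Compute augmented objective.
t*f(x) = 5.7*16.92 = 96.444
Total = 96.444 - 0.8773 = 95.5667


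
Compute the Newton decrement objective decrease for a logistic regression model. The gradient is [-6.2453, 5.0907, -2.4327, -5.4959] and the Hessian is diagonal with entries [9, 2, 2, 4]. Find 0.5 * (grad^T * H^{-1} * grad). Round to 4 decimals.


Step 1: H is diagonal, so H^(-1) * g = [-0.6939, 2.5454, -1.2164, -1.374].
Step 2: g^T H^(-1) g = sum_i g_i^2 / H_ii
  = (-6.2453)^2/9 + (5.0907)^2/2 + (-2.4327)^2/2 + (-5.4959)^2/4
  = 4.3338 + 12.9576 + 2.959 + 7.5512 = 27.8016
Step 3: Objective decrease = 0.5 * g^T H^(-1) g = 13.9008


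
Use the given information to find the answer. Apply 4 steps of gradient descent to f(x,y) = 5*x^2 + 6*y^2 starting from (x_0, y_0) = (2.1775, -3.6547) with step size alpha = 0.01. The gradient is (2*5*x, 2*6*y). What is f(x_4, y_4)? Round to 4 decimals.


Gradient descent on f(x,y) = 5*x^2 + 6*y^2.
Starting point: (2.1775, -3.6547), alpha = 0.01
Step 1: grad_x = 2*5*2.1775 = 21.775, grad_y = 2*6*-3.6547 = -43.8564
  x_1 = 2.1775 - 0.01*21.775 = 1.9598
  y_1 = -3.6547 - 0.01*-43.8564 = -3.2161
Step 2: grad_x = 2*5*1.9598 = 19.5975, grad_y = 2*6*-3.2161 = -38.5936
  x_2 = 1.9598 - 0.01*19.5975 = 1.7638
  y_2 = -3.2161 - 0.01*-38.5936 = -2.8302
Step 3: grad_x = 2*5*1.7638 = 17.6378, grad_y = 2*6*-2.8302 = -33.9624
  x_3 = 1.7638 - 0.01*17.6378 = 1.5874
  y_3 = -2.8302 - 0.01*-33.9624 = -2.4906
Step 4: grad_x = 2*5*1.5874 = 15.874, grad_y = 2*6*-2.4906 = -29.8869
  x_4 = 1.5874 - 0.01*15.874 = 1.4287
  y_4 = -2.4906 - 0.01*-29.8869 = -2.1917
f(1.4287, -2.1917) = 5*1.4287^2 + 6*(-2.1917)^2 = 39.0268


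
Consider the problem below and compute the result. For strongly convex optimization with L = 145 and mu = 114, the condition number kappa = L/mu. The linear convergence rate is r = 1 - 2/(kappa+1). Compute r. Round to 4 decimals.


Step 1: Compute the condition number.
kappa = L/mu = 145/114 = 1.2719
Step 2: Compute the convergence rate.
r = 1 - 2/(kappa + 1) = 1 - 2*mu/(L + mu) = (L - mu)/(L + mu) = 31/259 = 0.1197


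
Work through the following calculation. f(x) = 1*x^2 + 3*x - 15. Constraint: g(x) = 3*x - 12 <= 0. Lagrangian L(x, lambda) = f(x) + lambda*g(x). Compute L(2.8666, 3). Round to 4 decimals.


Step 1: Evaluate f(x).
f(2.8666) = 1*2.8666^2 + 3*2.8666 - 15 = 1.8172
Step 2: Evaluate g(x).
g(2.8666) = 3*2.8666 - 12 = -3.4002
Step 3: Compute Lagrangian.
L = 1.8172 + 3*-3.4002 = -8.3834


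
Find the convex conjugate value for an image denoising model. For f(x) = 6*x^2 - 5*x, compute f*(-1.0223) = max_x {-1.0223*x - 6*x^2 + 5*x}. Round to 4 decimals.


f*(y) = sup_x {y*x - a*x^2 - b*x} = sup_x {(y-b)*x - a*x^2}
FOC: (y - b) - 2a*x = 0 => x* = (y - b)/(2a)
x* = (-1.0223 + 5)/(2*6) = 0.3315
f*(-1.0223) = (y-b)^2/(4a) = (-1.0223 + 5)^2/(4*6)
= 15.8221/24 = 0.6593


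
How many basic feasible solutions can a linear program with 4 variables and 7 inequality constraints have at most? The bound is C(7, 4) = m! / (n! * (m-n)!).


Each vertex corresponds to some choice of n active constraints out of m, so the number of vertices is at most C(m, n) = m! / (n!(m-n)!).
m = 7, n = 4
Numerator: 7 * 6 * 5 * 4
Denominator: 4! = 24
C(7, 4) = 35


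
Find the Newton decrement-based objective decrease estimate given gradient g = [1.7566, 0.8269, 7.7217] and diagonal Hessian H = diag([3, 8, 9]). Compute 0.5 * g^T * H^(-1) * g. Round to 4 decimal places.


Step 1: H is diagonal, so H^(-1) * g = [0.5855, 0.1034, 0.858].
Step 2: g^T H^(-1) g = sum_i g_i^2 / H_ii
  = (1.7566)^2/3 + (0.8269)^2/8 + (7.7217)^2/9
  = 1.0285 + 0.0855 + 6.625 = 7.739
Step 3: Objective decrease = 0.5 * g^T H^(-1) g = 3.8695


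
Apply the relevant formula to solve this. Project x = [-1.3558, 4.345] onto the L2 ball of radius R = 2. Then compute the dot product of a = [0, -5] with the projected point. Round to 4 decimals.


Step 1: Compute ||x|| (intermediates to 6 decimals).
||x|| = sqrt((-1.3558)^2 + 4.345^2) = 4.551617
Step 2: Project.
Since ||x|| > R, scale = R/||x|| = 2/4.551617 = 0.439404, proj(x) = scale * x
proj(x) = [-0.595744, 1.90921]
Step 3: Dot product.
a^T * proj(x) = 0*(-0.595744) - 5*1.90921 = -9.5461


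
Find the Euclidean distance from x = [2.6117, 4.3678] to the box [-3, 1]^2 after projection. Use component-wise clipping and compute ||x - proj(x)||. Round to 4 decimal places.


Project each component onto [-3, 1].
clip(2.6117) = 1.0, clip(4.3678) = 1.0
Projection = [1.0, 1.0]
Squared diffs: [2.5976, 11.3421]
Distance = sqrt(13.9397) = 3.7336


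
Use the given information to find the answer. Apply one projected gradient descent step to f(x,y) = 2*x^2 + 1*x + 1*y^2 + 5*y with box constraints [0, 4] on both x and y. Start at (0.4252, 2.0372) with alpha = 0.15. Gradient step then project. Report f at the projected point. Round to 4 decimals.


Step 1: Compute gradient at (0.4252, 2.0372).
grad_x = 2*2*0.4252 + 1 = 2.7008
grad_y = 2*1*2.0372 + 5 = 9.0744
Step 2: Gradient step.
x_raw = 0.4252 - 0.15*2.7008 = 0.0201
y_raw = 2.0372 - 0.15*9.0744 = 0.676
Step 3: Project onto [0, 4].
x_proj = clip(0.0201) = 0.0201
y_proj = clip(0.676) = 0.676
Step 4: Evaluate f.
f(0.0201, 0.676) = 3.8581


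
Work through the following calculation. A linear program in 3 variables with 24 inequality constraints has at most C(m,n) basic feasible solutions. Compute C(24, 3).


Each vertex corresponds to some choice of n active constraints out of m, so the number of vertices is at most C(m, n) = m! / (n!(m-n)!).
m = 24, n = 3
Numerator: 24 * 23 * 22
Denominator: 3! = 6
C(24, 3) = 2024


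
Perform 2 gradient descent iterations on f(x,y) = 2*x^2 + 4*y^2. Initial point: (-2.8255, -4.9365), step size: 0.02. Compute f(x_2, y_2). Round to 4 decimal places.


Gradient descent on f(x,y) = 2*x^2 + 4*y^2.
Starting point: (-2.8255, -4.9365), alpha = 0.02
Step 1: grad_x = 2*2*-2.8255 = -11.302, grad_y = 2*4*-4.9365 = -39.492
  x_1 = -2.8255 - 0.02*-11.302 = -2.5995
  y_1 = -4.9365 - 0.02*-39.492 = -4.1467
Step 2: grad_x = 2*2*-2.5995 = -10.3978, grad_y = 2*4*-4.1467 = -33.1733
  x_2 = -2.5995 - 0.02*-10.3978 = -2.3915
  y_2 = -4.1467 - 0.02*-33.1733 = -3.4832
f(-2.3915, -3.4832) = 2*(-2.3915)^2 + 4*(-3.4832)^2 = 59.9691


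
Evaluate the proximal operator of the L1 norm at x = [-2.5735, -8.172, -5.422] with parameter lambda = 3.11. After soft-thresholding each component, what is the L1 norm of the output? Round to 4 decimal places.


Soft-thresholding with lambda = 3.11:
prox(-2.5735) = sign(-2.5735)*max(|-2.5735| - 3.11, 0) = 0.0
prox(-8.172) = sign(-8.172)*max(|-8.172| - 3.11, 0) = -5.062
prox(-5.422) = sign(-5.422)*max(|-5.422| - 3.11, 0) = -2.312
prox(x) = [0.0, -5.062, -2.312]
||prox(x)||_1 = 0.0 + 5.062 + 2.312 = 7.374


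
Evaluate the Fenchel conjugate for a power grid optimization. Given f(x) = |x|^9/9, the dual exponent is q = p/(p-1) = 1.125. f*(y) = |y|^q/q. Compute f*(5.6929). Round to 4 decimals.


The conjugate exponent q satisfies 1/p + 1/q = 1.
p = 9, so q = 9/(9 - 1) = 1.125
|y|^q = 5.6929^1.125 = 7.0754
f*(5.6929) = 7.0754 / 1.125 = 6.2892


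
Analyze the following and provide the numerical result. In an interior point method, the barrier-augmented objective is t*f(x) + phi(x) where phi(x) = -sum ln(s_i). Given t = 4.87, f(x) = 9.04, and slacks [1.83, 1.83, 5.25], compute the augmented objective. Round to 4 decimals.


Step 1: Compute log-barrier.
ln values: [0.6043, 0.6043, 1.6582]
phi = -(0.6043 + 0.6043 + 1.6582) = -2.8669
Step 2: Compute augmented objective.
t*f(x) = 4.87*9.04 = 44.0248
Total = 44.0248 - 2.8669 = 41.1579


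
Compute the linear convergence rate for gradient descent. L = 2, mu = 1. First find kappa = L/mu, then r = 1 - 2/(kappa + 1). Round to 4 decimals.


Step 1: Compute the condition number.
kappa = L/mu = 2/1 = 2.0
Step 2: Compute the convergence rate.
r = 1 - 2/(kappa + 1) = 1 - 2*mu/(L + mu) = (L - mu)/(L + mu) = 1/3 = 0.3333


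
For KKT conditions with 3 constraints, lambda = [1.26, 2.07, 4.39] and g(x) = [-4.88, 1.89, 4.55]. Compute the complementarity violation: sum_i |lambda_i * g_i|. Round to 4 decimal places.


KKT complementary slackness check:
lambda_1 * g_1 = 1.26 * -4.88 = -6.1488
lambda_2 * g_2 = 2.07 * 1.89 = 3.9123
lambda_3 * g_3 = 4.39 * 4.55 = 19.9745
Total violation = 6.1488 + 3.9123 + 19.9745 = 30.0356


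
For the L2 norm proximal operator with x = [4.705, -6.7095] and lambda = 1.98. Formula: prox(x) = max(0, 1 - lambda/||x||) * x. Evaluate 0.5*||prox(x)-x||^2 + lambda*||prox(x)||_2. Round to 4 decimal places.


Step 1: Compute ||x||.
||x|| = 8.1948
Step 2: Compute scaling factor.
scale = max(0, 1 - 1.98/8.1948) = 0.7584
Step 3: prox(x) = [3.5682, -5.0884]
||prox(x)|| = 6.2148
Step 4: Proximal objective.
0.5*||prox-x||^2 = 1.9602
lambda*||prox|| = 12.3053
Total = 14.2655


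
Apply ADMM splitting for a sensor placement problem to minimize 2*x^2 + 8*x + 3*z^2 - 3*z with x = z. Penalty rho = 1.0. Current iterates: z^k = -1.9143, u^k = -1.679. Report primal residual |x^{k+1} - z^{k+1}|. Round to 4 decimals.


ADMM iteration with rho = 1.0, z^k = -1.9143, u^k = -1.679
Step 1: x-update.
Minimize 2*x^2 + 8*x + (1.0/2)*(x + 1.9143 - 1.679)^2
FOC: (2*2 + 1.0)*x = -8 + 1.0*(-1.9143 + 1.679)
x^{k+1} = -1.6471
Step 2: z-update.
Minimize 3*z^2 - 3*z + (1.0/2)*(-1.6471 - z - 1.679)^2
FOC: (2*3 + 1.0)*z = 3 + 1.0*(-1.6471 - 1.679)
z^{k+1} = -0.0466
Step 3: u-update.
u^{k+1} = -1.679 - 1.6471 + 0.0466 = -3.2795
Step 4: Primal residual = |-1.6471 + 0.0466| = 1.6005


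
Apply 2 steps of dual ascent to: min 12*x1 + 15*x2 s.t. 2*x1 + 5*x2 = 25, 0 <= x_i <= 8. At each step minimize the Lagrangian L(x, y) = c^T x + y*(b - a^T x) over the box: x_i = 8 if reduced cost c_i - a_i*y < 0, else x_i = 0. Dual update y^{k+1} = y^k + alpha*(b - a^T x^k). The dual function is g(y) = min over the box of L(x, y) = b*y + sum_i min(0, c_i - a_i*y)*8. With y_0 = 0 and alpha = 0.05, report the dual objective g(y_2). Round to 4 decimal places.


Dual ascent for LP: min 12*x1 + 15*x2, 2*x1 + 5*x2 = 25, 0 <= x_i <= 8
Step 1: y^k = 0.0, reduced costs: (12.0, 15.0)
  x^k = (0.0, 0.0), subgradient = b - a^T x = 25.0
  y^{k+1} = 0.0 + 0.05*25.0 = 1.25
Step 2: y^k = 1.25, reduced costs: (9.5, 8.75)
  x^k = (0.0, 0.0), subgradient = b - a^T x = 25.0
  y^{k+1} = 1.25 + 0.05*25.0 = 2.5
Dual objective at y_2 = 2.5: reduced costs (7.0, 2.5), box minimizer x = (0.0, 0.0)
g(y_2) = b*y + (c1 - a1*y)*x1 + (c2 - a2*y)*x2 = 25*2.5 + 7.0*0.0 + 2.5*0.0 = 62.5 + 0.0 + 0.0 = 62.5


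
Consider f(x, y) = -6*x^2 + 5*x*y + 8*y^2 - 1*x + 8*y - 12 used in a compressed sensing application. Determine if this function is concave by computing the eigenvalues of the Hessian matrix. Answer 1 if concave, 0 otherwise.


The Hessian of f(x,y) = -6*x^2 + 5*x*y + 8*y^2 - 1*x + 8*y - 12 is:
H = [[-12, 5], [5, 16]]
Trace = -12 + 16 = 4
Determinant = -12*16 - (5)^2 = -217
Discriminant = (4)^2 - 4*-217 = 884.0
Eigenvalues: lambda_1 = -12.8661, lambda_2 = 16.8661
The function is not concave.

0


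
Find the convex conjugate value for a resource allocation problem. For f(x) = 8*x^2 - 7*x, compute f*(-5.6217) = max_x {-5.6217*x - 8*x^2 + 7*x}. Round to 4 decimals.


f*(y) = sup_x {y*x - a*x^2 - b*x} = sup_x {(y-b)*x - a*x^2}
FOC: (y - b) - 2a*x = 0 => x* = (y - b)/(2a)
x* = (-5.6217 + 7)/(2*8) = 0.0861
f*(-5.6217) = (y-b)^2/(4a) = (-5.6217 + 7)^2/(4*8)
= 1.8997/32 = 0.0594


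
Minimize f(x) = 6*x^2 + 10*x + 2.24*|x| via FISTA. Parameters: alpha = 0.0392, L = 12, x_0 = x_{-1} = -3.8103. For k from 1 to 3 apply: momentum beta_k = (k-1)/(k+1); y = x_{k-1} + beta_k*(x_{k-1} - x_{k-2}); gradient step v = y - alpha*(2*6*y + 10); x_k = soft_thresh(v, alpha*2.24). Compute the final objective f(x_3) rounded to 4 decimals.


FISTA on f(x) = 6*x^2 + 10*x + 2.24*|x|
L = 12, alpha = 0.0392
Iteration 1: beta = 0.0, y = -3.8103 + 0.0*(-3.8103 + 3.8103) = -3.8103
  grad(y) = -35.7236, v = y - alpha*grad = -2.4099
  prox(v) = soft_thresh(-2.4099, 0.0878) = -2.3221
Iteration 2: beta = 0.3333, y = -2.3221 + 0.3333*(-2.3221 + 3.8103) = -1.8261
  grad(y) = -11.9128, v = y - alpha*grad = -1.3591
  prox(v) = soft_thresh(-1.3591, 0.0878) = -1.2713
Iteration 3: beta = 0.5, y = -1.2713 + 0.5*(-1.2713 + 2.3221) = -0.7459
  grad(y) = 1.0498, v = y - alpha*grad = -0.787
  prox(v) = soft_thresh(-0.787, 0.0878) = -0.6992
f(x_3) = 6*(-0.6992)^2 + 10*(-0.6992) + 2.24*|-0.6992| = -2.4925


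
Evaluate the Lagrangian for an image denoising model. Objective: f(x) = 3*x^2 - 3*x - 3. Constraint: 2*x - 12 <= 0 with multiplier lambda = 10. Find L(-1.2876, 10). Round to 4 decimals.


Step 1: Evaluate f(x).
f(-1.2876) = 3*(-1.2876)^2 - 3*(-1.2876) - 3 = 5.8365
Step 2: Evaluate g(x).
g(-1.2876) = 2*-1.2876 - 12 = -14.5752
Step 3: Compute Lagrangian.
L = 5.8365 + 10*-14.5752 = -139.9155


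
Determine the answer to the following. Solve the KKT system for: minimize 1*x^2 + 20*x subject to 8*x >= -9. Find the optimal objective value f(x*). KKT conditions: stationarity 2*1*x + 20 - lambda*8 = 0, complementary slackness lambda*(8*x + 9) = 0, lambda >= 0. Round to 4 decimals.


Step 1: Try lambda = 0 (constraint inactive).
x_unc = -20/(2*1) = -10.0
Check: 8*-10.0 = -80.0 < -9 -- violated!
Step 2: Constraint must be active: 8*x = -9
x* = -9/8 = -1.125
lambda = (2*1*(-1.125) + 20)/8 = 2.2188
Step 3: Compute optimal value.
f(x*) = 1*(-1.125)^2 + 20*(-1.125) = -21.2344


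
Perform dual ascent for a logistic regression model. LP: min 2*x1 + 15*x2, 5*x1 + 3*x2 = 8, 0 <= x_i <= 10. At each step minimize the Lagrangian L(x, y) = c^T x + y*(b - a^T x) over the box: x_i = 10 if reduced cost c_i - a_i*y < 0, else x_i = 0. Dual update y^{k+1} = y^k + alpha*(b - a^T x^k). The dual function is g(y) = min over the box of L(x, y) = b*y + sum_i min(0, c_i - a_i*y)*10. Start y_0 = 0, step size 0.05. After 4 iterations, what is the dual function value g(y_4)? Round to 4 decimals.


Dual ascent for LP: min 2*x1 + 15*x2, 5*x1 + 3*x2 = 8, 0 <= x_i <= 10
Step 1: y^k = 0.0, reduced costs: (2.0, 15.0)
  x^k = (0.0, 0.0), subgradient = b - a^T x = 8.0
  y^{k+1} = 0.0 + 0.05*8.0 = 0.4
Step 2: y^k = 0.4, reduced costs: (0.0, 13.8)
  x^k = (0.0, 0.0), subgradient = b - a^T x = 8.0
  y^{k+1} = 0.4 + 0.05*8.0 = 0.8
Step 3: y^k = 0.8, reduced costs: (-2.0, 12.6)
  x^k = (10.0, 0.0), subgradient = b - a^T x = -42.0
  y^{k+1} = 0.8 + 0.05*-42.0 = -1.3
Step 4: y^k = -1.3, reduced costs: (8.5, 18.9)
  x^k = (0.0, 0.0), subgradient = b - a^T x = 8.0
  y^{k+1} = -1.3 + 0.05*8.0 = -0.9
Dual objective at y_4 = -0.9: reduced costs (6.5, 17.7), box minimizer x = (0.0, 0.0)
g(y_4) = b*y + (c1 - a1*y)*x1 + (c2 - a2*y)*x2 = 8*(-0.9) + 6.5*0.0 + 17.7*0.0 = -7.2 + 0.0 + 0.0 = -7.2


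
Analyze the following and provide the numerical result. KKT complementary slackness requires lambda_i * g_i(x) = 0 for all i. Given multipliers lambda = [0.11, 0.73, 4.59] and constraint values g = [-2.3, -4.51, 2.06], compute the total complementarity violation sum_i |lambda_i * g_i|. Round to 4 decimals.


KKT complementary slackness check:
lambda_1 * g_1 = 0.11 * -2.3 = -0.253
lambda_2 * g_2 = 0.73 * -4.51 = -3.2923
lambda_3 * g_3 = 4.59 * 2.06 = 9.4554
Total violation = 0.253 + 3.2923 + 9.4554 = 13.0007


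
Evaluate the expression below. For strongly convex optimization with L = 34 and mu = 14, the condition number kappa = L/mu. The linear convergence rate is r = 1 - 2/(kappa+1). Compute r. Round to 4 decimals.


Step 1: Compute the condition number.
kappa = L/mu = 34/14 = 2.4286
Step 2: Compute the convergence rate.
r = 1 - 2/(kappa + 1) = 1 - 2*mu/(L + mu) = (L - mu)/(L + mu) = 20/48 = 0.4167


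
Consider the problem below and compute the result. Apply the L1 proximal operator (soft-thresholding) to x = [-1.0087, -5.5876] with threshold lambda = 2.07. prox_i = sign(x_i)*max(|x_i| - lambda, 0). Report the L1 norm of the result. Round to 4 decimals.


Soft-thresholding with lambda = 2.07:
prox(-1.0087) = sign(-1.0087)*max(|-1.0087| - 2.07, 0) = 0.0
prox(-5.5876) = sign(-5.5876)*max(|-5.5876| - 2.07, 0) = -3.5176
prox(x) = [0.0, -3.5176]
||prox(x)||_1 = 0.0 + 3.5176 = 3.5176


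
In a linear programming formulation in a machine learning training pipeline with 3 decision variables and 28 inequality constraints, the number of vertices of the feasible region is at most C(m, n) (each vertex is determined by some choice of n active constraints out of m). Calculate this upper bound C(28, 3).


Each vertex corresponds to some choice of n active constraints out of m, so the number of vertices is at most C(m, n) = m! / (n!(m-n)!).
m = 28, n = 3
Numerator: 28 * 27 * 26
Denominator: 3! = 6
C(28, 3) = 3276


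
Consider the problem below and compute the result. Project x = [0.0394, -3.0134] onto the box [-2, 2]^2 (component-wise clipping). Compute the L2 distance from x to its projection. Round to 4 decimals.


Project each component onto [-2, 2].
clip(0.0394) = 0.0394, clip(-3.0134) = -2.0
Projection = [0.0394, -2.0]
Squared diffs: [0.0, 1.027]
Distance = sqrt(1.027) = 1.0134


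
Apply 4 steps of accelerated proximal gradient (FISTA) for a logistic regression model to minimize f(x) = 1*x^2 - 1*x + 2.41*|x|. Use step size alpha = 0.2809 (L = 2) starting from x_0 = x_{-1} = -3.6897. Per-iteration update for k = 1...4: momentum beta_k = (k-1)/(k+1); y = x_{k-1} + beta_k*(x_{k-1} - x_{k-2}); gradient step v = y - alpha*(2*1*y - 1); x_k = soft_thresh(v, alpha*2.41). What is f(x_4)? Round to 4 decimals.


FISTA on f(x) = 1*x^2 - 1*x + 2.41*|x|
L = 2, alpha = 0.2809
Iteration 1: beta = 0.0, y = -3.6897 + 0.0*(-3.6897 + 3.6897) = -3.6897
  grad(y) = -8.3794, v = y - alpha*grad = -1.3359
  prox(v) = soft_thresh(-1.3359, 0.677) = -0.659
Iteration 2: beta = 0.3333, y = -0.659 + 0.3333*(-0.659 + 3.6897) = 0.3513
  grad(y) = -0.2974, v = y - alpha*grad = 0.4348
  prox(v) = soft_thresh(0.4348, 0.677) = 0.0
Iteration 3: beta = 0.5, y = 0.0 + 0.5*(0.0 + 0.659) = 0.3295
  grad(y) = -0.341, v = y - alpha*grad = 0.4253
  prox(v) = soft_thresh(0.4253, 0.677) = 0.0
Iteration 4: beta = 0.6, y = 0.0 + 0.6*(0.0 - 0.0) = 0.0
  grad(y) = -1.0, v = y - alpha*grad = 0.2809
  prox(v) = soft_thresh(0.2809, 0.677) = 0.0
f(x_4) = 1*0.0^2 - 1*0.0 + 2.41*|0.0| = 0.0


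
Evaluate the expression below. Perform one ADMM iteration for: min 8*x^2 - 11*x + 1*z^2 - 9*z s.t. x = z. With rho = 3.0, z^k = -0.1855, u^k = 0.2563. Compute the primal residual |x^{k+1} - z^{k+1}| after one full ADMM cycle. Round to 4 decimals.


ADMM iteration with rho = 3.0, z^k = -0.1855, u^k = 0.2563
Step 1: x-update.
Minimize 8*x^2 - 11*x + (3.0/2)*(x + 0.1855 + 0.2563)^2
FOC: (2*8 + 3.0)*x = 11 + 3.0*(-0.1855 - 0.2563)
x^{k+1} = 0.5092
Step 2: z-update.
Minimize 1*z^2 - 9*z + (3.0/2)*(0.5092 - z + 0.2563)^2
FOC: (2*1 + 3.0)*z = 9 + 3.0*(0.5092 + 0.2563)
z^{k+1} = 2.2593
Step 3: u-update.
u^{k+1} = 0.2563 + 0.5092 - 2.2593 = -1.4938
Step 4: Primal residual = |0.5092 - 2.2593| = 1.7501


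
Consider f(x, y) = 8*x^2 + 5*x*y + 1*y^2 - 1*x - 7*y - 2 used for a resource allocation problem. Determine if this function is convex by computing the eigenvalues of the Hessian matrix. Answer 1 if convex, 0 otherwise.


The Hessian of f(x,y) = 8*x^2 + 5*x*y + 1*y^2 - 1*x - 7*y - 2 is:
H = [[16, 5], [5, 2]]
Trace = 16 + 2 = 18
Determinant = 16*2 - (5)^2 = 7
Discriminant = (18)^2 - 4*7 = 296.0
Eigenvalues: lambda_1 = 0.3977, lambda_2 = 17.6023
The function is convex.

1


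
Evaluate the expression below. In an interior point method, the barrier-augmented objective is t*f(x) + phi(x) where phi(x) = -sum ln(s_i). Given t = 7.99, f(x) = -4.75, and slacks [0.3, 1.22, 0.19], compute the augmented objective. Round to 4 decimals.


Step 1: Compute log-barrier.
ln values: [-1.204, 0.1989, -1.6607]
phi = -(-1.204 + 0.1989 - 1.6607) = 2.6659
Step 2: Compute augmented objective.
t*f(x) = 7.99*-4.75 = -37.9525
Total = -37.9525 + 2.6659 = -35.2866


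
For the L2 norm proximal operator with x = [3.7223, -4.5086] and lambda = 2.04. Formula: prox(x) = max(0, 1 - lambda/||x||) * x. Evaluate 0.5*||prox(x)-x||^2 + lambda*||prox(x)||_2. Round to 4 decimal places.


Step 1: Compute ||x||.
||x|| = 5.8466
Step 2: Compute scaling factor.
scale = max(0, 1 - 2.04/5.8466) = 0.6511
Step 3: prox(x) = [2.4235, -2.9355]
||prox(x)|| = 3.8066
Step 4: Proximal objective.
0.5*||prox-x||^2 = 2.0808
lambda*||prox|| = 7.7655
Total = 9.8463


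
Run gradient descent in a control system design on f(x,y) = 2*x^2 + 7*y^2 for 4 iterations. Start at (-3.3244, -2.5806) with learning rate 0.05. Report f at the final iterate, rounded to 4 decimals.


Gradient descent on f(x,y) = 2*x^2 + 7*y^2.
Starting point: (-3.3244, -2.5806), alpha = 0.05
Step 1: grad_x = 2*2*-3.3244 = -13.2976, grad_y = 2*7*-2.5806 = -36.1284
  x_1 = -3.3244 - 0.05*-13.2976 = -2.6595
  y_1 = -2.5806 - 0.05*-36.1284 = -0.7742
Step 2: grad_x = 2*2*-2.6595 = -10.6381, grad_y = 2*7*-0.7742 = -10.8385
  x_2 = -2.6595 - 0.05*-10.6381 = -2.1276
  y_2 = -0.7742 - 0.05*-10.8385 = -0.2323
Step 3: grad_x = 2*2*-2.1276 = -8.5105, grad_y = 2*7*-0.2323 = -3.2516
  x_3 = -2.1276 - 0.05*-8.5105 = -1.7021
  y_3 = -0.2323 - 0.05*-3.2516 = -0.0697
Step 4: grad_x = 2*2*-1.7021 = -6.8084, grad_y = 2*7*-0.0697 = -0.9755
  x_4 = -1.7021 - 0.05*-6.8084 = -1.3617
  y_4 = -0.0697 - 0.05*-0.9755 = -0.0209
f(-1.3617, -0.0209) = 2*(-1.3617)^2 + 7*(-0.0209)^2 = 3.7114


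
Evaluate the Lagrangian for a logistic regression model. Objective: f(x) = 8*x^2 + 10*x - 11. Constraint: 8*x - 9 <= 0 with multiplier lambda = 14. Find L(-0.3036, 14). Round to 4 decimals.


Step 1: Evaluate f(x).
f(-0.3036) = 8*(-0.3036)^2 + 10*(-0.3036) - 11 = -13.2986
Step 2: Evaluate g(x).
g(-0.3036) = 8*-0.3036 - 9 = -11.4288
Step 3: Compute Lagrangian.
L = -13.2986 + 14*-11.4288 = -173.3018


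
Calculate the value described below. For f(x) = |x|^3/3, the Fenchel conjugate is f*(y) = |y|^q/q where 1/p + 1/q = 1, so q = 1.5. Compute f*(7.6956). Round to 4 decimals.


The conjugate exponent q satisfies 1/p + 1/q = 1.
p = 3, so q = 3/(3 - 1) = 1.5
|y|^q = 7.6956^1.5 = 21.3483
f*(7.6956) = 21.3483 / 1.5 = 14.2322


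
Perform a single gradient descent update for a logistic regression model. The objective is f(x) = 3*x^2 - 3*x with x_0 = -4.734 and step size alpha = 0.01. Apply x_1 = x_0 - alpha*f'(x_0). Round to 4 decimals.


We compute the gradient at x_0 and apply the update.
f'(x) = 6*x - 3
f'(-4.734) = 6*-4.734 - 3 = -31.404
x_1 = -4.734 - 0.01*-31.404 = -4.42


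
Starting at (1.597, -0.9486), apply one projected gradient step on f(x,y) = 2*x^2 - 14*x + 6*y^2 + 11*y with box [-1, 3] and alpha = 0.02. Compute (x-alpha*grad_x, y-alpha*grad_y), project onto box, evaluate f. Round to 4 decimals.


Step 1: Compute gradient at (1.597, -0.9486).
grad_x = 2*2*1.597 - 14 = -7.612
grad_y = 2*6*-0.9486 + 11 = -0.3832
Step 2: Gradient step.
x_raw = 1.597 - 0.02*-7.612 = 1.7492
y_raw = -0.9486 - 0.02*-0.3832 = -0.9409
Step 3: Project onto [-1, 3].
x_proj = clip(1.7492) = 1.7492
y_proj = clip(-0.9409) = -0.9409
Step 4: Evaluate f.
f(1.7492, -0.9409) = -23.4078


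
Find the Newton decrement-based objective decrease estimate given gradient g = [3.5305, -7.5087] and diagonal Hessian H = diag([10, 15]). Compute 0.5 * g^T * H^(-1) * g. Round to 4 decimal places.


Step 1: H is diagonal, so H^(-1) * g = [0.3531, -0.5006].
Step 2: g^T H^(-1) g = sum_i g_i^2 / H_ii
  = (3.5305)^2/10 + (-7.5087)^2/15
  = 1.2464 + 3.7587 = 5.0051
Step 3: Objective decrease = 0.5 * g^T H^(-1) g = 2.5026


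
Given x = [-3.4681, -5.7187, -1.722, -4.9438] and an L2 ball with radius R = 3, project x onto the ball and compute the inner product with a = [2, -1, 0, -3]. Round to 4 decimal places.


Step 1: Compute ||x|| (intermediates to 6 decimals).
||x|| = sqrt((-3.4681)^2 + (-5.7187)^2 + (-1.722)^2 + (-4.9438)^2) = 8.493391
Step 2: Project.
Since ||x|| > R, scale = R/||x|| = 3/8.493391 = 0.353216, proj(x) = scale * x
proj(x) = [-1.224988, -2.019936, -0.608238, -1.746229]
Step 3: Dot product.
a^T * proj(x) = 2*(-1.224988) - 1*(-2.019936) + 0*(-0.608238) - 3*(-1.746229) = 4.8086


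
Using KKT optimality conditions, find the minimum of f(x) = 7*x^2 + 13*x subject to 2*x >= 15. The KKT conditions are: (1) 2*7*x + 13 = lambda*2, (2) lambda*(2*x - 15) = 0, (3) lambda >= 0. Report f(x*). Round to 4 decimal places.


Step 1: Try lambda = 0 (constraint inactive).
x_unc = -13/(2*7) = -0.9286
Check: 2*-0.9286 = -1.8572 < 15 -- violated!
Step 2: Constraint must be active: 2*x = 15
x* = 15/2 = 7.5
lambda = (2*7*7.5 + 13)/2 = 59.0
Step 3: Compute optimal value.
f(x*) = 7*7.5^2 + 13*7.5 = 491.25
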